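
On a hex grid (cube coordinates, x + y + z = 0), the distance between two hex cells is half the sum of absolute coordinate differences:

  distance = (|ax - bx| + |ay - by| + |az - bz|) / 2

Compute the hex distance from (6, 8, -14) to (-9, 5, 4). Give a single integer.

Answer: 18

Derivation:
|ax - bx| = |6 - (-9)| = 15
|ay - by| = |8 - 5| = 3
|az - bz| = |-14 - 4| = 18
distance = (15 + 3 + 18) / 2 = 36 / 2 = 18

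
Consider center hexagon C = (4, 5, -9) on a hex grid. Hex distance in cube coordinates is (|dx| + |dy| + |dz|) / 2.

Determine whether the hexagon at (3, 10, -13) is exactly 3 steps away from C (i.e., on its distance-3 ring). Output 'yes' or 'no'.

|px - cx| = |3 - 4| = 1
|py - cy| = |10 - 5| = 5
|pz - cz| = |-13 - (-9)| = 4
distance = (1+5+4)/2 = 10/2 = 5
radius = 3; distance != radius -> no

Answer: no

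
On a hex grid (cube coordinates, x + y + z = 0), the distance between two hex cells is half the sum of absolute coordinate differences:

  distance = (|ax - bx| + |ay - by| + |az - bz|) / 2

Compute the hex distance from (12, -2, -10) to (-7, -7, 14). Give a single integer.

|ax - bx| = |12 - (-7)| = 19
|ay - by| = |-2 - (-7)| = 5
|az - bz| = |-10 - 14| = 24
distance = (19 + 5 + 24) / 2 = 48 / 2 = 24

Answer: 24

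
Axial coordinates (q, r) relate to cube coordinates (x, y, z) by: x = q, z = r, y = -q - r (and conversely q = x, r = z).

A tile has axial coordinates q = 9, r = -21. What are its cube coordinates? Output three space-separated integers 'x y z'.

x = q = 9
z = r = -21
y = -x - z = -(9) - (-21) = 12

Answer: 9 12 -21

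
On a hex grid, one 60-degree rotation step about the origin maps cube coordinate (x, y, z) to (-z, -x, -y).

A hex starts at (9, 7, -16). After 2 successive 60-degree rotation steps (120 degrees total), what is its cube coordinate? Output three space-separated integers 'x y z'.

Start: (9, 7, -16)
Step 1: (9, 7, -16) -> (-(-16), -(9), -(7)) = (16, -9, -7)
Step 2: (16, -9, -7) -> (-(-7), -(16), -(-9)) = (7, -16, 9)

Answer: 7 -16 9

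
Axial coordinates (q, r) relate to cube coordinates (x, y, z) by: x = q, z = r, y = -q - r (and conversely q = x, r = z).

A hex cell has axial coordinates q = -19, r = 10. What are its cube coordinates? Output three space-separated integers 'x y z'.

Answer: -19 9 10

Derivation:
x = q = -19
z = r = 10
y = -x - z = -(-19) - (10) = 9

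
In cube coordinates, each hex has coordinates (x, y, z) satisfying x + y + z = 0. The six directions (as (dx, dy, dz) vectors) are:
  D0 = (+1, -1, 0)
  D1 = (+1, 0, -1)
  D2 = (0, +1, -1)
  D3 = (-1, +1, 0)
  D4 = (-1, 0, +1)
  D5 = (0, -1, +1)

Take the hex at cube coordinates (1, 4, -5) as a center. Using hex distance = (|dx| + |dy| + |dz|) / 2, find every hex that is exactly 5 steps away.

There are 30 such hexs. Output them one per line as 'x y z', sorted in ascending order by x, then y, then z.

Answer: -4 4 0
-4 5 -1
-4 6 -2
-4 7 -3
-4 8 -4
-4 9 -5
-3 3 0
-3 9 -6
-2 2 0
-2 9 -7
-1 1 0
-1 9 -8
0 0 0
0 9 -9
1 -1 0
1 9 -10
2 -1 -1
2 8 -10
3 -1 -2
3 7 -10
4 -1 -3
4 6 -10
5 -1 -4
5 5 -10
6 -1 -5
6 0 -6
6 1 -7
6 2 -8
6 3 -9
6 4 -10

Derivation:
Walk ring at distance 5 from (1, 4, -5):
Start at center + D4*5 = (-4, 4, 0)
  hex 0: (-4, 4, 0)
  hex 1: (-3, 3, 0)
  hex 2: (-2, 2, 0)
  hex 3: (-1, 1, 0)
  hex 4: (0, 0, 0)
  hex 5: (1, -1, 0)
  hex 6: (2, -1, -1)
  hex 7: (3, -1, -2)
  hex 8: (4, -1, -3)
  hex 9: (5, -1, -4)
  hex 10: (6, -1, -5)
  hex 11: (6, 0, -6)
  hex 12: (6, 1, -7)
  hex 13: (6, 2, -8)
  hex 14: (6, 3, -9)
  hex 15: (6, 4, -10)
  hex 16: (5, 5, -10)
  hex 17: (4, 6, -10)
  hex 18: (3, 7, -10)
  hex 19: (2, 8, -10)
  hex 20: (1, 9, -10)
  hex 21: (0, 9, -9)
  hex 22: (-1, 9, -8)
  hex 23: (-2, 9, -7)
  hex 24: (-3, 9, -6)
  hex 25: (-4, 9, -5)
  hex 26: (-4, 8, -4)
  hex 27: (-4, 7, -3)
  hex 28: (-4, 6, -2)
  hex 29: (-4, 5, -1)
Sorted: 30 hexes.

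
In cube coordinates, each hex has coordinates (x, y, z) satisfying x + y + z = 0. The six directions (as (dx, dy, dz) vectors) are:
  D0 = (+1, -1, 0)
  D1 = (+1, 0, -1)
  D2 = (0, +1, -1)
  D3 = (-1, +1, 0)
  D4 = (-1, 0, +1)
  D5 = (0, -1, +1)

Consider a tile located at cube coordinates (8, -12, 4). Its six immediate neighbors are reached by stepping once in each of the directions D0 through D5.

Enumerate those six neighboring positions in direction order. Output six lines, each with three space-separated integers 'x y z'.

Center: (8, -12, 4). Add each direction:
  D0: (8, -12, 4) + (1, -1, 0) = (9, -13, 4)
  D1: (8, -12, 4) + (1, 0, -1) = (9, -12, 3)
  D2: (8, -12, 4) + (0, 1, -1) = (8, -11, 3)
  D3: (8, -12, 4) + (-1, 1, 0) = (7, -11, 4)
  D4: (8, -12, 4) + (-1, 0, 1) = (7, -12, 5)
  D5: (8, -12, 4) + (0, -1, 1) = (8, -13, 5)

Answer: 9 -13 4
9 -12 3
8 -11 3
7 -11 4
7 -12 5
8 -13 5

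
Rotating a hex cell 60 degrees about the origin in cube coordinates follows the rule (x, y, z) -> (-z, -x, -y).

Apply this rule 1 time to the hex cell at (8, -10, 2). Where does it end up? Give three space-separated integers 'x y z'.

Start: (8, -10, 2)
Step 1: (8, -10, 2) -> (-(2), -(8), -(-10)) = (-2, -8, 10)

Answer: -2 -8 10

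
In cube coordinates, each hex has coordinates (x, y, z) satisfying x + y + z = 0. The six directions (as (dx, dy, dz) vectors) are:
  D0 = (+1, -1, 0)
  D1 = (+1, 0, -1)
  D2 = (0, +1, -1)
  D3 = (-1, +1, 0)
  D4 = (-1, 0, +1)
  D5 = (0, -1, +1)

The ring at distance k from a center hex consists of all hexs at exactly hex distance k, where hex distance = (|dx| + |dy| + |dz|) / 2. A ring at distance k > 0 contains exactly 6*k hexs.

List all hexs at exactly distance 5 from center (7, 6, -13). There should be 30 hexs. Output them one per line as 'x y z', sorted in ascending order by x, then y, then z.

Walk ring at distance 5 from (7, 6, -13):
Start at center + D4*5 = (2, 6, -8)
  hex 0: (2, 6, -8)
  hex 1: (3, 5, -8)
  hex 2: (4, 4, -8)
  hex 3: (5, 3, -8)
  hex 4: (6, 2, -8)
  hex 5: (7, 1, -8)
  hex 6: (8, 1, -9)
  hex 7: (9, 1, -10)
  hex 8: (10, 1, -11)
  hex 9: (11, 1, -12)
  hex 10: (12, 1, -13)
  hex 11: (12, 2, -14)
  hex 12: (12, 3, -15)
  hex 13: (12, 4, -16)
  hex 14: (12, 5, -17)
  hex 15: (12, 6, -18)
  hex 16: (11, 7, -18)
  hex 17: (10, 8, -18)
  hex 18: (9, 9, -18)
  hex 19: (8, 10, -18)
  hex 20: (7, 11, -18)
  hex 21: (6, 11, -17)
  hex 22: (5, 11, -16)
  hex 23: (4, 11, -15)
  hex 24: (3, 11, -14)
  hex 25: (2, 11, -13)
  hex 26: (2, 10, -12)
  hex 27: (2, 9, -11)
  hex 28: (2, 8, -10)
  hex 29: (2, 7, -9)
Sorted: 30 hexes.

Answer: 2 6 -8
2 7 -9
2 8 -10
2 9 -11
2 10 -12
2 11 -13
3 5 -8
3 11 -14
4 4 -8
4 11 -15
5 3 -8
5 11 -16
6 2 -8
6 11 -17
7 1 -8
7 11 -18
8 1 -9
8 10 -18
9 1 -10
9 9 -18
10 1 -11
10 8 -18
11 1 -12
11 7 -18
12 1 -13
12 2 -14
12 3 -15
12 4 -16
12 5 -17
12 6 -18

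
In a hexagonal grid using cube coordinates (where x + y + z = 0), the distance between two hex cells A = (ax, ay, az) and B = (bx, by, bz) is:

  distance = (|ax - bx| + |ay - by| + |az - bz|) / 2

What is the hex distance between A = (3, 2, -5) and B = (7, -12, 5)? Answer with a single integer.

Answer: 14

Derivation:
|ax - bx| = |3 - 7| = 4
|ay - by| = |2 - (-12)| = 14
|az - bz| = |-5 - 5| = 10
distance = (4 + 14 + 10) / 2 = 28 / 2 = 14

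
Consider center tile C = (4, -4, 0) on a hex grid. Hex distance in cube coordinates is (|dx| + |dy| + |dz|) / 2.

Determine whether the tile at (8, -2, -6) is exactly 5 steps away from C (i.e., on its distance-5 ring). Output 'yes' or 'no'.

|px - cx| = |8 - 4| = 4
|py - cy| = |-2 - (-4)| = 2
|pz - cz| = |-6 - 0| = 6
distance = (4+2+6)/2 = 12/2 = 6
radius = 5; distance != radius -> no

Answer: no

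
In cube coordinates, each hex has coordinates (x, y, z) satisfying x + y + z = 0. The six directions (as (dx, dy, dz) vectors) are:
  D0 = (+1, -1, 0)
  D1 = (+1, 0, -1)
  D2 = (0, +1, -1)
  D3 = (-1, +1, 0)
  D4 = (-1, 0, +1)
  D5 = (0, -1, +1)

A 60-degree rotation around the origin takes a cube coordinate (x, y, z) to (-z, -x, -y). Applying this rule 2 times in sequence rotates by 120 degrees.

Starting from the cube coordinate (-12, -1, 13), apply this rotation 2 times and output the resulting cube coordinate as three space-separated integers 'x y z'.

Answer: -1 13 -12

Derivation:
Start: (-12, -1, 13)
Step 1: (-12, -1, 13) -> (-(13), -(-12), -(-1)) = (-13, 12, 1)
Step 2: (-13, 12, 1) -> (-(1), -(-13), -(12)) = (-1, 13, -12)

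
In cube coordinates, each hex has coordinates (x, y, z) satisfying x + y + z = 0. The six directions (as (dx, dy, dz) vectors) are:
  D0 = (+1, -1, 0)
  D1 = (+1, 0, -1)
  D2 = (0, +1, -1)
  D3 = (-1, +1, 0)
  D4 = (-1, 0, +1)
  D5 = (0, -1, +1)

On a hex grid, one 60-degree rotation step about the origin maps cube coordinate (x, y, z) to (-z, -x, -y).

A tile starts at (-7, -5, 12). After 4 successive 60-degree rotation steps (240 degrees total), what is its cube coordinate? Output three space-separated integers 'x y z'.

Start: (-7, -5, 12)
Step 1: (-7, -5, 12) -> (-(12), -(-7), -(-5)) = (-12, 7, 5)
Step 2: (-12, 7, 5) -> (-(5), -(-12), -(7)) = (-5, 12, -7)
Step 3: (-5, 12, -7) -> (-(-7), -(-5), -(12)) = (7, 5, -12)
Step 4: (7, 5, -12) -> (-(-12), -(7), -(5)) = (12, -7, -5)

Answer: 12 -7 -5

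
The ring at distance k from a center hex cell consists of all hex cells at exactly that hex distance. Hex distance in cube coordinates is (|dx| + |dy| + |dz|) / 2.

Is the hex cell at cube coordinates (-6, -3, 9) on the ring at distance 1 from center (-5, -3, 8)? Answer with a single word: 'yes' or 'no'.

|px - cx| = |-6 - (-5)| = 1
|py - cy| = |-3 - (-3)| = 0
|pz - cz| = |9 - 8| = 1
distance = (1+0+1)/2 = 2/2 = 1
radius = 1; distance == radius -> yes

Answer: yes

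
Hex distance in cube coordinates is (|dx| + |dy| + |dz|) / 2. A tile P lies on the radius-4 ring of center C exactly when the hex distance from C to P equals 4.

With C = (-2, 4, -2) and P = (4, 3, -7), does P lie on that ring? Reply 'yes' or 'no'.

Answer: no

Derivation:
|px - cx| = |4 - (-2)| = 6
|py - cy| = |3 - 4| = 1
|pz - cz| = |-7 - (-2)| = 5
distance = (6+1+5)/2 = 12/2 = 6
radius = 4; distance != radius -> no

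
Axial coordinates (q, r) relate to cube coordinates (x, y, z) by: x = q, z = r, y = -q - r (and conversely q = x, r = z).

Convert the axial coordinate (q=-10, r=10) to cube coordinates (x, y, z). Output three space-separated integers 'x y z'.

Answer: -10 0 10

Derivation:
x = q = -10
z = r = 10
y = -x - z = -(-10) - (10) = 0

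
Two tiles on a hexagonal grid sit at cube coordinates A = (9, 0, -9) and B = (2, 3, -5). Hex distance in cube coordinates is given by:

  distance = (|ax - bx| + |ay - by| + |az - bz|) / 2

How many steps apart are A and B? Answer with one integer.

|ax - bx| = |9 - 2| = 7
|ay - by| = |0 - 3| = 3
|az - bz| = |-9 - (-5)| = 4
distance = (7 + 3 + 4) / 2 = 14 / 2 = 7

Answer: 7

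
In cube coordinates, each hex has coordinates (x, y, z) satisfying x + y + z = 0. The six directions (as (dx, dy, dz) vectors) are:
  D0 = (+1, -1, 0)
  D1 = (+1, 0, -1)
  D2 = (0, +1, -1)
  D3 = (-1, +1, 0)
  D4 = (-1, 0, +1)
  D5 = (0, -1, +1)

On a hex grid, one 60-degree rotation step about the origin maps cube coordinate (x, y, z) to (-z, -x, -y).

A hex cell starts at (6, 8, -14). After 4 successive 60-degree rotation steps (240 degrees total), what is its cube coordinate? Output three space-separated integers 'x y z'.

Answer: -14 6 8

Derivation:
Start: (6, 8, -14)
Step 1: (6, 8, -14) -> (-(-14), -(6), -(8)) = (14, -6, -8)
Step 2: (14, -6, -8) -> (-(-8), -(14), -(-6)) = (8, -14, 6)
Step 3: (8, -14, 6) -> (-(6), -(8), -(-14)) = (-6, -8, 14)
Step 4: (-6, -8, 14) -> (-(14), -(-6), -(-8)) = (-14, 6, 8)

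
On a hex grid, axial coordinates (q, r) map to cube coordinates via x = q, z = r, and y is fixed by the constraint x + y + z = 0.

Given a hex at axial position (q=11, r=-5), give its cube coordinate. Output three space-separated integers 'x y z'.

Answer: 11 -6 -5

Derivation:
x = q = 11
z = r = -5
y = -x - z = -(11) - (-5) = -6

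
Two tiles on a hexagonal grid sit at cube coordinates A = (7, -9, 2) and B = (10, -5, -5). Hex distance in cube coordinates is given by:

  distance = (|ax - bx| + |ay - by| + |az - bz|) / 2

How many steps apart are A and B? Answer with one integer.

Answer: 7

Derivation:
|ax - bx| = |7 - 10| = 3
|ay - by| = |-9 - (-5)| = 4
|az - bz| = |2 - (-5)| = 7
distance = (3 + 4 + 7) / 2 = 14 / 2 = 7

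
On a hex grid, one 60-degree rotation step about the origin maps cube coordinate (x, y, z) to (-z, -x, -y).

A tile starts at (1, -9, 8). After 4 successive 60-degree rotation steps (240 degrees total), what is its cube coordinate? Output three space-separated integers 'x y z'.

Answer: 8 1 -9

Derivation:
Start: (1, -9, 8)
Step 1: (1, -9, 8) -> (-(8), -(1), -(-9)) = (-8, -1, 9)
Step 2: (-8, -1, 9) -> (-(9), -(-8), -(-1)) = (-9, 8, 1)
Step 3: (-9, 8, 1) -> (-(1), -(-9), -(8)) = (-1, 9, -8)
Step 4: (-1, 9, -8) -> (-(-8), -(-1), -(9)) = (8, 1, -9)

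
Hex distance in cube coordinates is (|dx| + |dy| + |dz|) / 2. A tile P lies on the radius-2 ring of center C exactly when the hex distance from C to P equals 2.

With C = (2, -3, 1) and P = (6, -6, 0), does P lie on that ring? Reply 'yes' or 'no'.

|px - cx| = |6 - 2| = 4
|py - cy| = |-6 - (-3)| = 3
|pz - cz| = |0 - 1| = 1
distance = (4+3+1)/2 = 8/2 = 4
radius = 2; distance != radius -> no

Answer: no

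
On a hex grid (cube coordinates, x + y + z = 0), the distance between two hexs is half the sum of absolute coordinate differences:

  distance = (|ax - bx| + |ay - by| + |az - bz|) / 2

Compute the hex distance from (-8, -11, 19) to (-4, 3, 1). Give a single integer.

Answer: 18

Derivation:
|ax - bx| = |-8 - (-4)| = 4
|ay - by| = |-11 - 3| = 14
|az - bz| = |19 - 1| = 18
distance = (4 + 14 + 18) / 2 = 36 / 2 = 18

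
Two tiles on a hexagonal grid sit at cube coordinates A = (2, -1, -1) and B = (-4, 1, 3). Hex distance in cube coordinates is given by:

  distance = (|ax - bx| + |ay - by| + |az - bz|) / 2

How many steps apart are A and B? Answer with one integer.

|ax - bx| = |2 - (-4)| = 6
|ay - by| = |-1 - 1| = 2
|az - bz| = |-1 - 3| = 4
distance = (6 + 2 + 4) / 2 = 12 / 2 = 6

Answer: 6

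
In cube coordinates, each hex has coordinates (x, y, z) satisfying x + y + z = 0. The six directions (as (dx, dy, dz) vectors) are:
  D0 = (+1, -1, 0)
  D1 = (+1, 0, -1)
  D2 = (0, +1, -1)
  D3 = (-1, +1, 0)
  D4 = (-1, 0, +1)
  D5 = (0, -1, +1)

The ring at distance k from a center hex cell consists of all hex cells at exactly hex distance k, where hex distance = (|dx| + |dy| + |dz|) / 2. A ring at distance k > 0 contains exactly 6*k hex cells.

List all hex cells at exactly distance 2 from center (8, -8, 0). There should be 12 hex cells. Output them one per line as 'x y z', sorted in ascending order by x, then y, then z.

Walk ring at distance 2 from (8, -8, 0):
Start at center + D4*2 = (6, -8, 2)
  hex 0: (6, -8, 2)
  hex 1: (7, -9, 2)
  hex 2: (8, -10, 2)
  hex 3: (9, -10, 1)
  hex 4: (10, -10, 0)
  hex 5: (10, -9, -1)
  hex 6: (10, -8, -2)
  hex 7: (9, -7, -2)
  hex 8: (8, -6, -2)
  hex 9: (7, -6, -1)
  hex 10: (6, -6, 0)
  hex 11: (6, -7, 1)
Sorted: 12 hexes.

Answer: 6 -8 2
6 -7 1
6 -6 0
7 -9 2
7 -6 -1
8 -10 2
8 -6 -2
9 -10 1
9 -7 -2
10 -10 0
10 -9 -1
10 -8 -2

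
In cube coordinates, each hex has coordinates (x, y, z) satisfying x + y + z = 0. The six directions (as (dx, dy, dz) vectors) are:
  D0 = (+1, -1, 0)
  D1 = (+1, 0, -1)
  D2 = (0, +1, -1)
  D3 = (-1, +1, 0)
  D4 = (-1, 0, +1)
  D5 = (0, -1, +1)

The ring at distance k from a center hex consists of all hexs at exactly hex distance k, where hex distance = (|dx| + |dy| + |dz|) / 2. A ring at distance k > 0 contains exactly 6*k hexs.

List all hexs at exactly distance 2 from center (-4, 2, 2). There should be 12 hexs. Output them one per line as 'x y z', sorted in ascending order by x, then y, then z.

Answer: -6 2 4
-6 3 3
-6 4 2
-5 1 4
-5 4 1
-4 0 4
-4 4 0
-3 0 3
-3 3 0
-2 0 2
-2 1 1
-2 2 0

Derivation:
Walk ring at distance 2 from (-4, 2, 2):
Start at center + D4*2 = (-6, 2, 4)
  hex 0: (-6, 2, 4)
  hex 1: (-5, 1, 4)
  hex 2: (-4, 0, 4)
  hex 3: (-3, 0, 3)
  hex 4: (-2, 0, 2)
  hex 5: (-2, 1, 1)
  hex 6: (-2, 2, 0)
  hex 7: (-3, 3, 0)
  hex 8: (-4, 4, 0)
  hex 9: (-5, 4, 1)
  hex 10: (-6, 4, 2)
  hex 11: (-6, 3, 3)
Sorted: 12 hexes.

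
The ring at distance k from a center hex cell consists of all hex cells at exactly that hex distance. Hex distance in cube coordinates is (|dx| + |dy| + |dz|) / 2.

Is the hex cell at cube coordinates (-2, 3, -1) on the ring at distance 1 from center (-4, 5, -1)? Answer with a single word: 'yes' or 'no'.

Answer: no

Derivation:
|px - cx| = |-2 - (-4)| = 2
|py - cy| = |3 - 5| = 2
|pz - cz| = |-1 - (-1)| = 0
distance = (2+2+0)/2 = 4/2 = 2
radius = 1; distance != radius -> no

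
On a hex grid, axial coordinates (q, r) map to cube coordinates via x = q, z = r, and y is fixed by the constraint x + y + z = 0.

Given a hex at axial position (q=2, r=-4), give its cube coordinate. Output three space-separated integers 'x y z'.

x = q = 2
z = r = -4
y = -x - z = -(2) - (-4) = 2

Answer: 2 2 -4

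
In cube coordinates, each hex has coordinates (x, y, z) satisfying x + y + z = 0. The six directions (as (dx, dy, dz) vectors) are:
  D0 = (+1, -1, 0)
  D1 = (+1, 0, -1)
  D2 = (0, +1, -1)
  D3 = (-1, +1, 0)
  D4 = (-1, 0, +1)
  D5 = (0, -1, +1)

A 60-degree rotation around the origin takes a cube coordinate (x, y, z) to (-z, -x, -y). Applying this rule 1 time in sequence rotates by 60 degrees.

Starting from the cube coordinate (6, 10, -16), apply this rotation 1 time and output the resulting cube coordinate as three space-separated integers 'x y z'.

Start: (6, 10, -16)
Step 1: (6, 10, -16) -> (-(-16), -(6), -(10)) = (16, -6, -10)

Answer: 16 -6 -10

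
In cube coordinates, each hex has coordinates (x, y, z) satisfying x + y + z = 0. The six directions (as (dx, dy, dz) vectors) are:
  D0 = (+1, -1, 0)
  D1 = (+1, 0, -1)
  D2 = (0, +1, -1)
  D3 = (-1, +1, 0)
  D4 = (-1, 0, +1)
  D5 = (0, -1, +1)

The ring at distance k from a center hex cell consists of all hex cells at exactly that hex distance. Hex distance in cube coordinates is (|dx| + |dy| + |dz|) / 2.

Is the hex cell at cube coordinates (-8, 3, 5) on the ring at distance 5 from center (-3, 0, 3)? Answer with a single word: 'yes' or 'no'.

|px - cx| = |-8 - (-3)| = 5
|py - cy| = |3 - 0| = 3
|pz - cz| = |5 - 3| = 2
distance = (5+3+2)/2 = 10/2 = 5
radius = 5; distance == radius -> yes

Answer: yes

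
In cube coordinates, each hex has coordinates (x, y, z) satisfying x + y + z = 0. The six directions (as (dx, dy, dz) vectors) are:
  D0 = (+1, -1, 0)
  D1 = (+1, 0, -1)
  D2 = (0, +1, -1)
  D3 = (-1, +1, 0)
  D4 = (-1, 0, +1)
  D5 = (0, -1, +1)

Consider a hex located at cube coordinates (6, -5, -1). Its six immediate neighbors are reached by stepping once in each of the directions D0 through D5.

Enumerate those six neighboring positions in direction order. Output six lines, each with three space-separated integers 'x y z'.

Answer: 7 -6 -1
7 -5 -2
6 -4 -2
5 -4 -1
5 -5 0
6 -6 0

Derivation:
Center: (6, -5, -1). Add each direction:
  D0: (6, -5, -1) + (1, -1, 0) = (7, -6, -1)
  D1: (6, -5, -1) + (1, 0, -1) = (7, -5, -2)
  D2: (6, -5, -1) + (0, 1, -1) = (6, -4, -2)
  D3: (6, -5, -1) + (-1, 1, 0) = (5, -4, -1)
  D4: (6, -5, -1) + (-1, 0, 1) = (5, -5, 0)
  D5: (6, -5, -1) + (0, -1, 1) = (6, -6, 0)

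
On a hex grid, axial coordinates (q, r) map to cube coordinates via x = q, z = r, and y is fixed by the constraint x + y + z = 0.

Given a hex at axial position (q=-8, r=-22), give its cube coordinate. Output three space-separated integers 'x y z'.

Answer: -8 30 -22

Derivation:
x = q = -8
z = r = -22
y = -x - z = -(-8) - (-22) = 30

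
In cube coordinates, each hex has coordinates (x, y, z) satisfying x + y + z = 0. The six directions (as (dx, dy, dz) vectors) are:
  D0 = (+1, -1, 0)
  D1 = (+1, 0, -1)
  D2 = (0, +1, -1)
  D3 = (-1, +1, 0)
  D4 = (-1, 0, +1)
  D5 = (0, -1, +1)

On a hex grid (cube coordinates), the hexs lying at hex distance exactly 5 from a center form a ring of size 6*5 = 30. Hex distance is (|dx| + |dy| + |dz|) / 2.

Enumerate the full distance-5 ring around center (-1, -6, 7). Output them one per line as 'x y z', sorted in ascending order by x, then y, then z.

Answer: -6 -6 12
-6 -5 11
-6 -4 10
-6 -3 9
-6 -2 8
-6 -1 7
-5 -7 12
-5 -1 6
-4 -8 12
-4 -1 5
-3 -9 12
-3 -1 4
-2 -10 12
-2 -1 3
-1 -11 12
-1 -1 2
0 -11 11
0 -2 2
1 -11 10
1 -3 2
2 -11 9
2 -4 2
3 -11 8
3 -5 2
4 -11 7
4 -10 6
4 -9 5
4 -8 4
4 -7 3
4 -6 2

Derivation:
Walk ring at distance 5 from (-1, -6, 7):
Start at center + D4*5 = (-6, -6, 12)
  hex 0: (-6, -6, 12)
  hex 1: (-5, -7, 12)
  hex 2: (-4, -8, 12)
  hex 3: (-3, -9, 12)
  hex 4: (-2, -10, 12)
  hex 5: (-1, -11, 12)
  hex 6: (0, -11, 11)
  hex 7: (1, -11, 10)
  hex 8: (2, -11, 9)
  hex 9: (3, -11, 8)
  hex 10: (4, -11, 7)
  hex 11: (4, -10, 6)
  hex 12: (4, -9, 5)
  hex 13: (4, -8, 4)
  hex 14: (4, -7, 3)
  hex 15: (4, -6, 2)
  hex 16: (3, -5, 2)
  hex 17: (2, -4, 2)
  hex 18: (1, -3, 2)
  hex 19: (0, -2, 2)
  hex 20: (-1, -1, 2)
  hex 21: (-2, -1, 3)
  hex 22: (-3, -1, 4)
  hex 23: (-4, -1, 5)
  hex 24: (-5, -1, 6)
  hex 25: (-6, -1, 7)
  hex 26: (-6, -2, 8)
  hex 27: (-6, -3, 9)
  hex 28: (-6, -4, 10)
  hex 29: (-6, -5, 11)
Sorted: 30 hexes.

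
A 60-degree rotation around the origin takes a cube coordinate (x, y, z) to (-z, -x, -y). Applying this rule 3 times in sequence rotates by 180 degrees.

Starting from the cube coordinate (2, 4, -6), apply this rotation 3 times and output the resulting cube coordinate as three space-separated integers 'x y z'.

Start: (2, 4, -6)
Step 1: (2, 4, -6) -> (-(-6), -(2), -(4)) = (6, -2, -4)
Step 2: (6, -2, -4) -> (-(-4), -(6), -(-2)) = (4, -6, 2)
Step 3: (4, -6, 2) -> (-(2), -(4), -(-6)) = (-2, -4, 6)

Answer: -2 -4 6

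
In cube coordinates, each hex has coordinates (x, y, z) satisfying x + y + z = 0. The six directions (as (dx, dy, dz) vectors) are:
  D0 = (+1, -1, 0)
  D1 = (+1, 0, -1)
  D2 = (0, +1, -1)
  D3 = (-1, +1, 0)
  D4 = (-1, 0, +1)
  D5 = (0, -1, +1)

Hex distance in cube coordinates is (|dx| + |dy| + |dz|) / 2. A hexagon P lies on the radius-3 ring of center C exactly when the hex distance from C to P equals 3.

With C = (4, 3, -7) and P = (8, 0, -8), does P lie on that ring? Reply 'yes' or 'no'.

|px - cx| = |8 - 4| = 4
|py - cy| = |0 - 3| = 3
|pz - cz| = |-8 - (-7)| = 1
distance = (4+3+1)/2 = 8/2 = 4
radius = 3; distance != radius -> no

Answer: no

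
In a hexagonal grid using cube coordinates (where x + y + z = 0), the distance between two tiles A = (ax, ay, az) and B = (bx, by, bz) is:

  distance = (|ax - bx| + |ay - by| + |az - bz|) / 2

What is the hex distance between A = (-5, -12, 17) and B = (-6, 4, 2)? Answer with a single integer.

|ax - bx| = |-5 - (-6)| = 1
|ay - by| = |-12 - 4| = 16
|az - bz| = |17 - 2| = 15
distance = (1 + 16 + 15) / 2 = 32 / 2 = 16

Answer: 16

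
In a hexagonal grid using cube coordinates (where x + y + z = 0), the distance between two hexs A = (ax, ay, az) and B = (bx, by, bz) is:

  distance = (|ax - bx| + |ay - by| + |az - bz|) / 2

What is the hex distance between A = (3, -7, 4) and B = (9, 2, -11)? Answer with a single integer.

|ax - bx| = |3 - 9| = 6
|ay - by| = |-7 - 2| = 9
|az - bz| = |4 - (-11)| = 15
distance = (6 + 9 + 15) / 2 = 30 / 2 = 15

Answer: 15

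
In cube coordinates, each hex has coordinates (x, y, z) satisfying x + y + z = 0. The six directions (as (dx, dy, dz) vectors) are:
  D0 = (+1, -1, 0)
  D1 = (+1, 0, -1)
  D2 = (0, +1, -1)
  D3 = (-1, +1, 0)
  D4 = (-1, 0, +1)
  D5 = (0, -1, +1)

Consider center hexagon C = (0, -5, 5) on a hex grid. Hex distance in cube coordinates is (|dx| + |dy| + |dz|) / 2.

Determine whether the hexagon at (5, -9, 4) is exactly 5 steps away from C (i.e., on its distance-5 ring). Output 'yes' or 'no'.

|px - cx| = |5 - 0| = 5
|py - cy| = |-9 - (-5)| = 4
|pz - cz| = |4 - 5| = 1
distance = (5+4+1)/2 = 10/2 = 5
radius = 5; distance == radius -> yes

Answer: yes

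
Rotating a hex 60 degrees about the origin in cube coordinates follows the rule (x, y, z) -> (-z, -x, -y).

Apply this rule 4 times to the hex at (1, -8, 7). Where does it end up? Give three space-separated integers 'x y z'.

Answer: 7 1 -8

Derivation:
Start: (1, -8, 7)
Step 1: (1, -8, 7) -> (-(7), -(1), -(-8)) = (-7, -1, 8)
Step 2: (-7, -1, 8) -> (-(8), -(-7), -(-1)) = (-8, 7, 1)
Step 3: (-8, 7, 1) -> (-(1), -(-8), -(7)) = (-1, 8, -7)
Step 4: (-1, 8, -7) -> (-(-7), -(-1), -(8)) = (7, 1, -8)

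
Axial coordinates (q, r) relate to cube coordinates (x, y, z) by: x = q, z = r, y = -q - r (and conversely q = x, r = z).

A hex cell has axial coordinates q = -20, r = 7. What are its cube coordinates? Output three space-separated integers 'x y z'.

Answer: -20 13 7

Derivation:
x = q = -20
z = r = 7
y = -x - z = -(-20) - (7) = 13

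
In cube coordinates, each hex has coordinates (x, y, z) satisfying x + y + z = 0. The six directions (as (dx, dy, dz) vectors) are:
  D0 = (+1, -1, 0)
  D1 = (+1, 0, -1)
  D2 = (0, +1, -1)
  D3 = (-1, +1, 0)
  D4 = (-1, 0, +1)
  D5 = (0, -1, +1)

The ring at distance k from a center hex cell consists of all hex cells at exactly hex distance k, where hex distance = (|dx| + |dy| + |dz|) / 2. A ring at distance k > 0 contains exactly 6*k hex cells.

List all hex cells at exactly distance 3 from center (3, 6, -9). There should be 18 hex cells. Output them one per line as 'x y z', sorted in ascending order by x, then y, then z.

Walk ring at distance 3 from (3, 6, -9):
Start at center + D4*3 = (0, 6, -6)
  hex 0: (0, 6, -6)
  hex 1: (1, 5, -6)
  hex 2: (2, 4, -6)
  hex 3: (3, 3, -6)
  hex 4: (4, 3, -7)
  hex 5: (5, 3, -8)
  hex 6: (6, 3, -9)
  hex 7: (6, 4, -10)
  hex 8: (6, 5, -11)
  hex 9: (6, 6, -12)
  hex 10: (5, 7, -12)
  hex 11: (4, 8, -12)
  hex 12: (3, 9, -12)
  hex 13: (2, 9, -11)
  hex 14: (1, 9, -10)
  hex 15: (0, 9, -9)
  hex 16: (0, 8, -8)
  hex 17: (0, 7, -7)
Sorted: 18 hexes.

Answer: 0 6 -6
0 7 -7
0 8 -8
0 9 -9
1 5 -6
1 9 -10
2 4 -6
2 9 -11
3 3 -6
3 9 -12
4 3 -7
4 8 -12
5 3 -8
5 7 -12
6 3 -9
6 4 -10
6 5 -11
6 6 -12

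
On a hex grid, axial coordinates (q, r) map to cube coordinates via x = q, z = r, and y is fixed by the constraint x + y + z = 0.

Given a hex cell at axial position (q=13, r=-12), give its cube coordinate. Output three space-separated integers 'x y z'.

x = q = 13
z = r = -12
y = -x - z = -(13) - (-12) = -1

Answer: 13 -1 -12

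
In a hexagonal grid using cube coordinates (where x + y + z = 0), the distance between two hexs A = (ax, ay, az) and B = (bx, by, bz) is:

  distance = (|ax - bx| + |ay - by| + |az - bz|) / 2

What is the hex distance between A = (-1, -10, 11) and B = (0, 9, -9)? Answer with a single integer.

Answer: 20

Derivation:
|ax - bx| = |-1 - 0| = 1
|ay - by| = |-10 - 9| = 19
|az - bz| = |11 - (-9)| = 20
distance = (1 + 19 + 20) / 2 = 40 / 2 = 20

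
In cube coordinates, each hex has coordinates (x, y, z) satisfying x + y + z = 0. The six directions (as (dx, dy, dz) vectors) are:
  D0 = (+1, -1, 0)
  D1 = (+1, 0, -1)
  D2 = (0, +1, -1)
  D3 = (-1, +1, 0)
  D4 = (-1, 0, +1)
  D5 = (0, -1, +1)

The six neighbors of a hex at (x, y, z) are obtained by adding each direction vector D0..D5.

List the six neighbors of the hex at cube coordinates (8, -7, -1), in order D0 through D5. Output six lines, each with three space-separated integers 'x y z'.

Answer: 9 -8 -1
9 -7 -2
8 -6 -2
7 -6 -1
7 -7 0
8 -8 0

Derivation:
Center: (8, -7, -1). Add each direction:
  D0: (8, -7, -1) + (1, -1, 0) = (9, -8, -1)
  D1: (8, -7, -1) + (1, 0, -1) = (9, -7, -2)
  D2: (8, -7, -1) + (0, 1, -1) = (8, -6, -2)
  D3: (8, -7, -1) + (-1, 1, 0) = (7, -6, -1)
  D4: (8, -7, -1) + (-1, 0, 1) = (7, -7, 0)
  D5: (8, -7, -1) + (0, -1, 1) = (8, -8, 0)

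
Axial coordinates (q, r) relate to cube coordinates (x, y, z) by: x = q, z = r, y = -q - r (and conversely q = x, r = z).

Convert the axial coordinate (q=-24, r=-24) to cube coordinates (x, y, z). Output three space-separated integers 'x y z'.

Answer: -24 48 -24

Derivation:
x = q = -24
z = r = -24
y = -x - z = -(-24) - (-24) = 48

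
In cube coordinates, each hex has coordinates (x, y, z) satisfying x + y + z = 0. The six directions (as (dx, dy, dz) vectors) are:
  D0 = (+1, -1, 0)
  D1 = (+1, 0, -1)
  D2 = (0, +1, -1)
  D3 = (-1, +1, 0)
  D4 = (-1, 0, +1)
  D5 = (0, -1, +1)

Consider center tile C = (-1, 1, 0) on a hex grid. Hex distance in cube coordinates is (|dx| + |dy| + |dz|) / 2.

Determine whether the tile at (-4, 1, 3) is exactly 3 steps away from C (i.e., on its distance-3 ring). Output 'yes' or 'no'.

|px - cx| = |-4 - (-1)| = 3
|py - cy| = |1 - 1| = 0
|pz - cz| = |3 - 0| = 3
distance = (3+0+3)/2 = 6/2 = 3
radius = 3; distance == radius -> yes

Answer: yes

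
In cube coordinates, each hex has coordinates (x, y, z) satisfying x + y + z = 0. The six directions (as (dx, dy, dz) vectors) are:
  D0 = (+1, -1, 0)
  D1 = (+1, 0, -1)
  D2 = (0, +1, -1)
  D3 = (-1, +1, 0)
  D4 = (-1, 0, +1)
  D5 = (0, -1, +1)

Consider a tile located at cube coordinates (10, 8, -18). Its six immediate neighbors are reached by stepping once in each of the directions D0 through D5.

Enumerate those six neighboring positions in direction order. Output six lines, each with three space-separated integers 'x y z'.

Answer: 11 7 -18
11 8 -19
10 9 -19
9 9 -18
9 8 -17
10 7 -17

Derivation:
Center: (10, 8, -18). Add each direction:
  D0: (10, 8, -18) + (1, -1, 0) = (11, 7, -18)
  D1: (10, 8, -18) + (1, 0, -1) = (11, 8, -19)
  D2: (10, 8, -18) + (0, 1, -1) = (10, 9, -19)
  D3: (10, 8, -18) + (-1, 1, 0) = (9, 9, -18)
  D4: (10, 8, -18) + (-1, 0, 1) = (9, 8, -17)
  D5: (10, 8, -18) + (0, -1, 1) = (10, 7, -17)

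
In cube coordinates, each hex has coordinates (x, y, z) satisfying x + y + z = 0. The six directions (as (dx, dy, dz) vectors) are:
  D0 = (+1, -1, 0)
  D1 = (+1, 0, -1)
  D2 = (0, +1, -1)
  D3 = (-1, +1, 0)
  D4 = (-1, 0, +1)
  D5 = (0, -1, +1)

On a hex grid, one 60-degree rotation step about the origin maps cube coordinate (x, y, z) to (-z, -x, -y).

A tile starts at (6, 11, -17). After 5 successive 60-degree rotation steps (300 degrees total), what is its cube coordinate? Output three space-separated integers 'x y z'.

Start: (6, 11, -17)
Step 1: (6, 11, -17) -> (-(-17), -(6), -(11)) = (17, -6, -11)
Step 2: (17, -6, -11) -> (-(-11), -(17), -(-6)) = (11, -17, 6)
Step 3: (11, -17, 6) -> (-(6), -(11), -(-17)) = (-6, -11, 17)
Step 4: (-6, -11, 17) -> (-(17), -(-6), -(-11)) = (-17, 6, 11)
Step 5: (-17, 6, 11) -> (-(11), -(-17), -(6)) = (-11, 17, -6)

Answer: -11 17 -6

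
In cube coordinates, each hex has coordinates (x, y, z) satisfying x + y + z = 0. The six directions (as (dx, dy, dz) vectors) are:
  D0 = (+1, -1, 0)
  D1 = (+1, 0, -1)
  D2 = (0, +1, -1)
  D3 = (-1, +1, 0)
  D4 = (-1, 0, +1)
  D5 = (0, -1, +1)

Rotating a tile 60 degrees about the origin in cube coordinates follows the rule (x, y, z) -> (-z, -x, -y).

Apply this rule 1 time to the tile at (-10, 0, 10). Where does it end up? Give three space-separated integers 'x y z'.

Answer: -10 10 0

Derivation:
Start: (-10, 0, 10)
Step 1: (-10, 0, 10) -> (-(10), -(-10), -(0)) = (-10, 10, 0)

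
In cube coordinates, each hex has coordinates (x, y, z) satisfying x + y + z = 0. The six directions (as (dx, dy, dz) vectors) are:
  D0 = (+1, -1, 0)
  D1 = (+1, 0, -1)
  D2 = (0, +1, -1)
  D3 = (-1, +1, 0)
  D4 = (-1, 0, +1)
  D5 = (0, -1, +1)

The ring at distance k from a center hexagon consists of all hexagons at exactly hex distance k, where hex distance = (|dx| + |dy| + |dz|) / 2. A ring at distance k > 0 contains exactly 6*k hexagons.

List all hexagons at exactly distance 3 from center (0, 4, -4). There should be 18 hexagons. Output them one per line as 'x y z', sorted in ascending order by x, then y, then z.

Answer: -3 4 -1
-3 5 -2
-3 6 -3
-3 7 -4
-2 3 -1
-2 7 -5
-1 2 -1
-1 7 -6
0 1 -1
0 7 -7
1 1 -2
1 6 -7
2 1 -3
2 5 -7
3 1 -4
3 2 -5
3 3 -6
3 4 -7

Derivation:
Walk ring at distance 3 from (0, 4, -4):
Start at center + D4*3 = (-3, 4, -1)
  hex 0: (-3, 4, -1)
  hex 1: (-2, 3, -1)
  hex 2: (-1, 2, -1)
  hex 3: (0, 1, -1)
  hex 4: (1, 1, -2)
  hex 5: (2, 1, -3)
  hex 6: (3, 1, -4)
  hex 7: (3, 2, -5)
  hex 8: (3, 3, -6)
  hex 9: (3, 4, -7)
  hex 10: (2, 5, -7)
  hex 11: (1, 6, -7)
  hex 12: (0, 7, -7)
  hex 13: (-1, 7, -6)
  hex 14: (-2, 7, -5)
  hex 15: (-3, 7, -4)
  hex 16: (-3, 6, -3)
  hex 17: (-3, 5, -2)
Sorted: 18 hexes.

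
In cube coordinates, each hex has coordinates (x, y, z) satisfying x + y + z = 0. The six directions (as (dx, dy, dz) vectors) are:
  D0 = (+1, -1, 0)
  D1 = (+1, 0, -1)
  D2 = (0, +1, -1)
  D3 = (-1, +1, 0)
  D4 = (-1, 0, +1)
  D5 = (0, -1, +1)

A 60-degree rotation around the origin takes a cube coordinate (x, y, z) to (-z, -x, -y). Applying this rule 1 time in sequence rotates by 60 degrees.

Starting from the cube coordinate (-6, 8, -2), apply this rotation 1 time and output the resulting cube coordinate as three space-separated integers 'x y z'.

Answer: 2 6 -8

Derivation:
Start: (-6, 8, -2)
Step 1: (-6, 8, -2) -> (-(-2), -(-6), -(8)) = (2, 6, -8)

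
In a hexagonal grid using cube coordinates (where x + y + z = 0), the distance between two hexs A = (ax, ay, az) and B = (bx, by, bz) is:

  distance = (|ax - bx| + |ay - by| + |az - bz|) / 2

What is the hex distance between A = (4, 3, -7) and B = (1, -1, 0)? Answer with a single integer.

|ax - bx| = |4 - 1| = 3
|ay - by| = |3 - (-1)| = 4
|az - bz| = |-7 - 0| = 7
distance = (3 + 4 + 7) / 2 = 14 / 2 = 7

Answer: 7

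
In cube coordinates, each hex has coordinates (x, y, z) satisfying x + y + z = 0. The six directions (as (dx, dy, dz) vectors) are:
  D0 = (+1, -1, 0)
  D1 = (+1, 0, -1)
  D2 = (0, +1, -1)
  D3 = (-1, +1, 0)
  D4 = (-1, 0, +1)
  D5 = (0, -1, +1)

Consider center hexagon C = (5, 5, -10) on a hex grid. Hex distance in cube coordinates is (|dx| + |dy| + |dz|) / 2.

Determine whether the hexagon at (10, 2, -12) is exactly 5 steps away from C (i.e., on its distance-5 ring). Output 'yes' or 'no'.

|px - cx| = |10 - 5| = 5
|py - cy| = |2 - 5| = 3
|pz - cz| = |-12 - (-10)| = 2
distance = (5+3+2)/2 = 10/2 = 5
radius = 5; distance == radius -> yes

Answer: yes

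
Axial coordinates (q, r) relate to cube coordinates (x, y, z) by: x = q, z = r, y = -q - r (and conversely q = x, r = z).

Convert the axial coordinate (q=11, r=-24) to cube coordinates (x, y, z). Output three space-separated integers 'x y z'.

x = q = 11
z = r = -24
y = -x - z = -(11) - (-24) = 13

Answer: 11 13 -24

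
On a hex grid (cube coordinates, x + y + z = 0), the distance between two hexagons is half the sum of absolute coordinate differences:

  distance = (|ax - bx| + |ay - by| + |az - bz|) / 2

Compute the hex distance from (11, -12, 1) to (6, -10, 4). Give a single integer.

Answer: 5

Derivation:
|ax - bx| = |11 - 6| = 5
|ay - by| = |-12 - (-10)| = 2
|az - bz| = |1 - 4| = 3
distance = (5 + 2 + 3) / 2 = 10 / 2 = 5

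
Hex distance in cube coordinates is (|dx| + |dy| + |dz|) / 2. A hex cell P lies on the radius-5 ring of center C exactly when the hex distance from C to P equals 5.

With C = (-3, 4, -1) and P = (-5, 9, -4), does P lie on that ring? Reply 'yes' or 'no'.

Answer: yes

Derivation:
|px - cx| = |-5 - (-3)| = 2
|py - cy| = |9 - 4| = 5
|pz - cz| = |-4 - (-1)| = 3
distance = (2+5+3)/2 = 10/2 = 5
radius = 5; distance == radius -> yes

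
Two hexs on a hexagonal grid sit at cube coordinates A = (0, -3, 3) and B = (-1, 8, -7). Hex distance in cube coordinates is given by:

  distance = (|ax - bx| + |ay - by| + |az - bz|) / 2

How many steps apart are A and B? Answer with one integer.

Answer: 11

Derivation:
|ax - bx| = |0 - (-1)| = 1
|ay - by| = |-3 - 8| = 11
|az - bz| = |3 - (-7)| = 10
distance = (1 + 11 + 10) / 2 = 22 / 2 = 11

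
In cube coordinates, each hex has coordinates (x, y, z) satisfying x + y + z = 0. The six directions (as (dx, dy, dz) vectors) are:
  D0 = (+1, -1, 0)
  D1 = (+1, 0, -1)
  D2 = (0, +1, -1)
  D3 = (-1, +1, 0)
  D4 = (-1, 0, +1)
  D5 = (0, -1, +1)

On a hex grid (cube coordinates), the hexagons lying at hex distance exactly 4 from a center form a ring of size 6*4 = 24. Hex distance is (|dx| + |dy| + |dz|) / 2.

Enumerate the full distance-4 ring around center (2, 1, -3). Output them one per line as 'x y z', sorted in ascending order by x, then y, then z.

Walk ring at distance 4 from (2, 1, -3):
Start at center + D4*4 = (-2, 1, 1)
  hex 0: (-2, 1, 1)
  hex 1: (-1, 0, 1)
  hex 2: (0, -1, 1)
  hex 3: (1, -2, 1)
  hex 4: (2, -3, 1)
  hex 5: (3, -3, 0)
  hex 6: (4, -3, -1)
  hex 7: (5, -3, -2)
  hex 8: (6, -3, -3)
  hex 9: (6, -2, -4)
  hex 10: (6, -1, -5)
  hex 11: (6, 0, -6)
  hex 12: (6, 1, -7)
  hex 13: (5, 2, -7)
  hex 14: (4, 3, -7)
  hex 15: (3, 4, -7)
  hex 16: (2, 5, -7)
  hex 17: (1, 5, -6)
  hex 18: (0, 5, -5)
  hex 19: (-1, 5, -4)
  hex 20: (-2, 5, -3)
  hex 21: (-2, 4, -2)
  hex 22: (-2, 3, -1)
  hex 23: (-2, 2, 0)
Sorted: 24 hexes.

Answer: -2 1 1
-2 2 0
-2 3 -1
-2 4 -2
-2 5 -3
-1 0 1
-1 5 -4
0 -1 1
0 5 -5
1 -2 1
1 5 -6
2 -3 1
2 5 -7
3 -3 0
3 4 -7
4 -3 -1
4 3 -7
5 -3 -2
5 2 -7
6 -3 -3
6 -2 -4
6 -1 -5
6 0 -6
6 1 -7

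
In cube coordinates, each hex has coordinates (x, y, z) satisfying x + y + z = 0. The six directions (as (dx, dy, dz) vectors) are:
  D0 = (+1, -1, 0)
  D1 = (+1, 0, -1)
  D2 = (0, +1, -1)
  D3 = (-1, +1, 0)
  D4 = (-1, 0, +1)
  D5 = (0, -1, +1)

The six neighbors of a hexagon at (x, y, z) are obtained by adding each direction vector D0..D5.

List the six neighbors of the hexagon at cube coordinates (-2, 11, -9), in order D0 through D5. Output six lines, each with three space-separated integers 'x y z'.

Center: (-2, 11, -9). Add each direction:
  D0: (-2, 11, -9) + (1, -1, 0) = (-1, 10, -9)
  D1: (-2, 11, -9) + (1, 0, -1) = (-1, 11, -10)
  D2: (-2, 11, -9) + (0, 1, -1) = (-2, 12, -10)
  D3: (-2, 11, -9) + (-1, 1, 0) = (-3, 12, -9)
  D4: (-2, 11, -9) + (-1, 0, 1) = (-3, 11, -8)
  D5: (-2, 11, -9) + (0, -1, 1) = (-2, 10, -8)

Answer: -1 10 -9
-1 11 -10
-2 12 -10
-3 12 -9
-3 11 -8
-2 10 -8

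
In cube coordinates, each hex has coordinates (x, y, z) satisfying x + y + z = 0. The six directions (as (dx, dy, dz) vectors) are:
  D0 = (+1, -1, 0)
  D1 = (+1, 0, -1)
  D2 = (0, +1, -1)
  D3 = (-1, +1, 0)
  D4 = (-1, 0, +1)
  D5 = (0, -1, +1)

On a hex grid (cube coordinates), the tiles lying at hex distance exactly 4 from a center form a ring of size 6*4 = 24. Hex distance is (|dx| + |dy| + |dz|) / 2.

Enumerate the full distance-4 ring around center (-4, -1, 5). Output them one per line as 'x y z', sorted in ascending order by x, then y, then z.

Walk ring at distance 4 from (-4, -1, 5):
Start at center + D4*4 = (-8, -1, 9)
  hex 0: (-8, -1, 9)
  hex 1: (-7, -2, 9)
  hex 2: (-6, -3, 9)
  hex 3: (-5, -4, 9)
  hex 4: (-4, -5, 9)
  hex 5: (-3, -5, 8)
  hex 6: (-2, -5, 7)
  hex 7: (-1, -5, 6)
  hex 8: (0, -5, 5)
  hex 9: (0, -4, 4)
  hex 10: (0, -3, 3)
  hex 11: (0, -2, 2)
  hex 12: (0, -1, 1)
  hex 13: (-1, 0, 1)
  hex 14: (-2, 1, 1)
  hex 15: (-3, 2, 1)
  hex 16: (-4, 3, 1)
  hex 17: (-5, 3, 2)
  hex 18: (-6, 3, 3)
  hex 19: (-7, 3, 4)
  hex 20: (-8, 3, 5)
  hex 21: (-8, 2, 6)
  hex 22: (-8, 1, 7)
  hex 23: (-8, 0, 8)
Sorted: 24 hexes.

Answer: -8 -1 9
-8 0 8
-8 1 7
-8 2 6
-8 3 5
-7 -2 9
-7 3 4
-6 -3 9
-6 3 3
-5 -4 9
-5 3 2
-4 -5 9
-4 3 1
-3 -5 8
-3 2 1
-2 -5 7
-2 1 1
-1 -5 6
-1 0 1
0 -5 5
0 -4 4
0 -3 3
0 -2 2
0 -1 1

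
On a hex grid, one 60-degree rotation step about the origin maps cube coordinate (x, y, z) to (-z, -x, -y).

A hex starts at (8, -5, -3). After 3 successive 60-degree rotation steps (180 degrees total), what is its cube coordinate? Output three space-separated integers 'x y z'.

Answer: -8 5 3

Derivation:
Start: (8, -5, -3)
Step 1: (8, -5, -3) -> (-(-3), -(8), -(-5)) = (3, -8, 5)
Step 2: (3, -8, 5) -> (-(5), -(3), -(-8)) = (-5, -3, 8)
Step 3: (-5, -3, 8) -> (-(8), -(-5), -(-3)) = (-8, 5, 3)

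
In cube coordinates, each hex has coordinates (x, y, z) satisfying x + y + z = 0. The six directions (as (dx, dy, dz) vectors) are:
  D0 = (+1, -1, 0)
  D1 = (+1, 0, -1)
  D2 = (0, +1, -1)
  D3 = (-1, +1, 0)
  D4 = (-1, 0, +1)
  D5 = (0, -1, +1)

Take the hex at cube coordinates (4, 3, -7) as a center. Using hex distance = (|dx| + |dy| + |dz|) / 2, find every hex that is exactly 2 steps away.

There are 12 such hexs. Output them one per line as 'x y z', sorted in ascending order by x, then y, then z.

Walk ring at distance 2 from (4, 3, -7):
Start at center + D4*2 = (2, 3, -5)
  hex 0: (2, 3, -5)
  hex 1: (3, 2, -5)
  hex 2: (4, 1, -5)
  hex 3: (5, 1, -6)
  hex 4: (6, 1, -7)
  hex 5: (6, 2, -8)
  hex 6: (6, 3, -9)
  hex 7: (5, 4, -9)
  hex 8: (4, 5, -9)
  hex 9: (3, 5, -8)
  hex 10: (2, 5, -7)
  hex 11: (2, 4, -6)
Sorted: 12 hexes.

Answer: 2 3 -5
2 4 -6
2 5 -7
3 2 -5
3 5 -8
4 1 -5
4 5 -9
5 1 -6
5 4 -9
6 1 -7
6 2 -8
6 3 -9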